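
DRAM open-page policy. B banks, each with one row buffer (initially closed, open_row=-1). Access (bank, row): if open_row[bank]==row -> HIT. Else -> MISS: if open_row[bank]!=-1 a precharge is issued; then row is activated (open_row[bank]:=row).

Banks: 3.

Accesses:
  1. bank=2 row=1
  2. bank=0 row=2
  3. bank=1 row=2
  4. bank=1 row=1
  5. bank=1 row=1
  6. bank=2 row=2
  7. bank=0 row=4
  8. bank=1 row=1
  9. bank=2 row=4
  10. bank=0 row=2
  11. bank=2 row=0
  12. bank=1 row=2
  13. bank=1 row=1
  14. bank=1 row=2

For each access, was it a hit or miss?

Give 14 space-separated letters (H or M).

Acc 1: bank2 row1 -> MISS (open row1); precharges=0
Acc 2: bank0 row2 -> MISS (open row2); precharges=0
Acc 3: bank1 row2 -> MISS (open row2); precharges=0
Acc 4: bank1 row1 -> MISS (open row1); precharges=1
Acc 5: bank1 row1 -> HIT
Acc 6: bank2 row2 -> MISS (open row2); precharges=2
Acc 7: bank0 row4 -> MISS (open row4); precharges=3
Acc 8: bank1 row1 -> HIT
Acc 9: bank2 row4 -> MISS (open row4); precharges=4
Acc 10: bank0 row2 -> MISS (open row2); precharges=5
Acc 11: bank2 row0 -> MISS (open row0); precharges=6
Acc 12: bank1 row2 -> MISS (open row2); precharges=7
Acc 13: bank1 row1 -> MISS (open row1); precharges=8
Acc 14: bank1 row2 -> MISS (open row2); precharges=9

Answer: M M M M H M M H M M M M M M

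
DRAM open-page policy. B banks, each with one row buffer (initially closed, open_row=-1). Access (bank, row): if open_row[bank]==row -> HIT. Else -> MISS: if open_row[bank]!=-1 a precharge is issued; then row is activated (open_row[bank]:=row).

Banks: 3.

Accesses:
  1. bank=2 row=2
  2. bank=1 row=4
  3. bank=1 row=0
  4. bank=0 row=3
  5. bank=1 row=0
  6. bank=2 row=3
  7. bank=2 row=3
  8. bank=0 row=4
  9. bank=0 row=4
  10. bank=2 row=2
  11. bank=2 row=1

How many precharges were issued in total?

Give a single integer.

Answer: 5

Derivation:
Acc 1: bank2 row2 -> MISS (open row2); precharges=0
Acc 2: bank1 row4 -> MISS (open row4); precharges=0
Acc 3: bank1 row0 -> MISS (open row0); precharges=1
Acc 4: bank0 row3 -> MISS (open row3); precharges=1
Acc 5: bank1 row0 -> HIT
Acc 6: bank2 row3 -> MISS (open row3); precharges=2
Acc 7: bank2 row3 -> HIT
Acc 8: bank0 row4 -> MISS (open row4); precharges=3
Acc 9: bank0 row4 -> HIT
Acc 10: bank2 row2 -> MISS (open row2); precharges=4
Acc 11: bank2 row1 -> MISS (open row1); precharges=5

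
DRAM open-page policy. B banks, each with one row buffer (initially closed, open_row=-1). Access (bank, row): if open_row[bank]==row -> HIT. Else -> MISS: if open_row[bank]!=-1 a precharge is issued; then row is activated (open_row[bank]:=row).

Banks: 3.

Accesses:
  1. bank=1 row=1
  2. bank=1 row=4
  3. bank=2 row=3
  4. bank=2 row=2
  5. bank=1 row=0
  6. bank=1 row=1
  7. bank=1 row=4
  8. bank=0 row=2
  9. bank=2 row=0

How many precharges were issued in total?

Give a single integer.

Answer: 6

Derivation:
Acc 1: bank1 row1 -> MISS (open row1); precharges=0
Acc 2: bank1 row4 -> MISS (open row4); precharges=1
Acc 3: bank2 row3 -> MISS (open row3); precharges=1
Acc 4: bank2 row2 -> MISS (open row2); precharges=2
Acc 5: bank1 row0 -> MISS (open row0); precharges=3
Acc 6: bank1 row1 -> MISS (open row1); precharges=4
Acc 7: bank1 row4 -> MISS (open row4); precharges=5
Acc 8: bank0 row2 -> MISS (open row2); precharges=5
Acc 9: bank2 row0 -> MISS (open row0); precharges=6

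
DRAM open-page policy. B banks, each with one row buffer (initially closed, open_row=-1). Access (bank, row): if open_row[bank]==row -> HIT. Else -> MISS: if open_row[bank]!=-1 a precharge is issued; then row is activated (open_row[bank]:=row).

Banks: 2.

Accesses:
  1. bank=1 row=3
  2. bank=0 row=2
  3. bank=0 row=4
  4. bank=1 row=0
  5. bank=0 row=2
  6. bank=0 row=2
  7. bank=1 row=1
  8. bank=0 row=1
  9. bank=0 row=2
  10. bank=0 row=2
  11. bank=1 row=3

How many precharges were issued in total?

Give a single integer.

Answer: 7

Derivation:
Acc 1: bank1 row3 -> MISS (open row3); precharges=0
Acc 2: bank0 row2 -> MISS (open row2); precharges=0
Acc 3: bank0 row4 -> MISS (open row4); precharges=1
Acc 4: bank1 row0 -> MISS (open row0); precharges=2
Acc 5: bank0 row2 -> MISS (open row2); precharges=3
Acc 6: bank0 row2 -> HIT
Acc 7: bank1 row1 -> MISS (open row1); precharges=4
Acc 8: bank0 row1 -> MISS (open row1); precharges=5
Acc 9: bank0 row2 -> MISS (open row2); precharges=6
Acc 10: bank0 row2 -> HIT
Acc 11: bank1 row3 -> MISS (open row3); precharges=7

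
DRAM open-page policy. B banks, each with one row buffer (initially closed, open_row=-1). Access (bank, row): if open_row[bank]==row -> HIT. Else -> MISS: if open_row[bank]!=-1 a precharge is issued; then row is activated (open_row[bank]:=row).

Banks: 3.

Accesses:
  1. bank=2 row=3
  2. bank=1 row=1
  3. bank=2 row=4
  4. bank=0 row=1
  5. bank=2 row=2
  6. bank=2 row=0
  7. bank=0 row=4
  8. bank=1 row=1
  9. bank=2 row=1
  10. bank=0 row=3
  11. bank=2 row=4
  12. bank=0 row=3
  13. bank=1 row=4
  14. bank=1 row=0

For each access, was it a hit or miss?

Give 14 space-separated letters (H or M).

Acc 1: bank2 row3 -> MISS (open row3); precharges=0
Acc 2: bank1 row1 -> MISS (open row1); precharges=0
Acc 3: bank2 row4 -> MISS (open row4); precharges=1
Acc 4: bank0 row1 -> MISS (open row1); precharges=1
Acc 5: bank2 row2 -> MISS (open row2); precharges=2
Acc 6: bank2 row0 -> MISS (open row0); precharges=3
Acc 7: bank0 row4 -> MISS (open row4); precharges=4
Acc 8: bank1 row1 -> HIT
Acc 9: bank2 row1 -> MISS (open row1); precharges=5
Acc 10: bank0 row3 -> MISS (open row3); precharges=6
Acc 11: bank2 row4 -> MISS (open row4); precharges=7
Acc 12: bank0 row3 -> HIT
Acc 13: bank1 row4 -> MISS (open row4); precharges=8
Acc 14: bank1 row0 -> MISS (open row0); precharges=9

Answer: M M M M M M M H M M M H M M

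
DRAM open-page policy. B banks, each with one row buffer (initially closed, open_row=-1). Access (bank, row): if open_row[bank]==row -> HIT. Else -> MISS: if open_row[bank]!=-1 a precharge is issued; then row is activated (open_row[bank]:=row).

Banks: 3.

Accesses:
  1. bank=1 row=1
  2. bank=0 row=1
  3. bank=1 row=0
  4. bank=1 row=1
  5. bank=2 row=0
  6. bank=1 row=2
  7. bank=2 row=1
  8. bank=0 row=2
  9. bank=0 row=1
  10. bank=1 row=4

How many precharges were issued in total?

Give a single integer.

Acc 1: bank1 row1 -> MISS (open row1); precharges=0
Acc 2: bank0 row1 -> MISS (open row1); precharges=0
Acc 3: bank1 row0 -> MISS (open row0); precharges=1
Acc 4: bank1 row1 -> MISS (open row1); precharges=2
Acc 5: bank2 row0 -> MISS (open row0); precharges=2
Acc 6: bank1 row2 -> MISS (open row2); precharges=3
Acc 7: bank2 row1 -> MISS (open row1); precharges=4
Acc 8: bank0 row2 -> MISS (open row2); precharges=5
Acc 9: bank0 row1 -> MISS (open row1); precharges=6
Acc 10: bank1 row4 -> MISS (open row4); precharges=7

Answer: 7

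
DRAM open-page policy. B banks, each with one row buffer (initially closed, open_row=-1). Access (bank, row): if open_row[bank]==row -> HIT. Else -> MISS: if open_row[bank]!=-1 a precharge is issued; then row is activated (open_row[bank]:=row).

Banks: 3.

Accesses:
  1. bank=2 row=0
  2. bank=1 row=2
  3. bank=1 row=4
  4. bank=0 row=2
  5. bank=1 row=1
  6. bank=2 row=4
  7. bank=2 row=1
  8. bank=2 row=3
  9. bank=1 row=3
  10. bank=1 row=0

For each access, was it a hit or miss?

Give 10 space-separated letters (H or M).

Acc 1: bank2 row0 -> MISS (open row0); precharges=0
Acc 2: bank1 row2 -> MISS (open row2); precharges=0
Acc 3: bank1 row4 -> MISS (open row4); precharges=1
Acc 4: bank0 row2 -> MISS (open row2); precharges=1
Acc 5: bank1 row1 -> MISS (open row1); precharges=2
Acc 6: bank2 row4 -> MISS (open row4); precharges=3
Acc 7: bank2 row1 -> MISS (open row1); precharges=4
Acc 8: bank2 row3 -> MISS (open row3); precharges=5
Acc 9: bank1 row3 -> MISS (open row3); precharges=6
Acc 10: bank1 row0 -> MISS (open row0); precharges=7

Answer: M M M M M M M M M M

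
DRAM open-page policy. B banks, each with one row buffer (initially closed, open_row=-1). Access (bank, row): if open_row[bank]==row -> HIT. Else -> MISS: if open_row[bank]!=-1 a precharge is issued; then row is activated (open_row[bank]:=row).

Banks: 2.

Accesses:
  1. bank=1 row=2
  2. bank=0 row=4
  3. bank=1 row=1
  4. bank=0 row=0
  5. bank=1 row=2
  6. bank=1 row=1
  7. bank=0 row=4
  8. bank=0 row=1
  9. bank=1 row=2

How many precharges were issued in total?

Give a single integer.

Answer: 7

Derivation:
Acc 1: bank1 row2 -> MISS (open row2); precharges=0
Acc 2: bank0 row4 -> MISS (open row4); precharges=0
Acc 3: bank1 row1 -> MISS (open row1); precharges=1
Acc 4: bank0 row0 -> MISS (open row0); precharges=2
Acc 5: bank1 row2 -> MISS (open row2); precharges=3
Acc 6: bank1 row1 -> MISS (open row1); precharges=4
Acc 7: bank0 row4 -> MISS (open row4); precharges=5
Acc 8: bank0 row1 -> MISS (open row1); precharges=6
Acc 9: bank1 row2 -> MISS (open row2); precharges=7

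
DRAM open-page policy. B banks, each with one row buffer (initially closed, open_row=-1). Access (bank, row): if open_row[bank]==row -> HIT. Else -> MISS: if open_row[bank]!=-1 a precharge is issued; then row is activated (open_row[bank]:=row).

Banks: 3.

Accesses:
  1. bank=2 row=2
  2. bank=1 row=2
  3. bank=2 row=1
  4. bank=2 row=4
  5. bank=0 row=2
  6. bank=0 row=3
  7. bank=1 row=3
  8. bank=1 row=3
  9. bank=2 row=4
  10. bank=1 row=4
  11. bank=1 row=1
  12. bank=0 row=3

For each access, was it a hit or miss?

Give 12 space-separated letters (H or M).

Acc 1: bank2 row2 -> MISS (open row2); precharges=0
Acc 2: bank1 row2 -> MISS (open row2); precharges=0
Acc 3: bank2 row1 -> MISS (open row1); precharges=1
Acc 4: bank2 row4 -> MISS (open row4); precharges=2
Acc 5: bank0 row2 -> MISS (open row2); precharges=2
Acc 6: bank0 row3 -> MISS (open row3); precharges=3
Acc 7: bank1 row3 -> MISS (open row3); precharges=4
Acc 8: bank1 row3 -> HIT
Acc 9: bank2 row4 -> HIT
Acc 10: bank1 row4 -> MISS (open row4); precharges=5
Acc 11: bank1 row1 -> MISS (open row1); precharges=6
Acc 12: bank0 row3 -> HIT

Answer: M M M M M M M H H M M H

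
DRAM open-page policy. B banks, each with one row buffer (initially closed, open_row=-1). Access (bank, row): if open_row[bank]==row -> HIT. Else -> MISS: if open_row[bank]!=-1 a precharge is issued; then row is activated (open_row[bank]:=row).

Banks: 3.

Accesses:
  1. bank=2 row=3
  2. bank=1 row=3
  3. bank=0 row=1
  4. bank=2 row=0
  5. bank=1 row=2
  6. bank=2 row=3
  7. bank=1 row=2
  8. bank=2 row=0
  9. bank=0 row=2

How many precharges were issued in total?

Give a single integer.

Acc 1: bank2 row3 -> MISS (open row3); precharges=0
Acc 2: bank1 row3 -> MISS (open row3); precharges=0
Acc 3: bank0 row1 -> MISS (open row1); precharges=0
Acc 4: bank2 row0 -> MISS (open row0); precharges=1
Acc 5: bank1 row2 -> MISS (open row2); precharges=2
Acc 6: bank2 row3 -> MISS (open row3); precharges=3
Acc 7: bank1 row2 -> HIT
Acc 8: bank2 row0 -> MISS (open row0); precharges=4
Acc 9: bank0 row2 -> MISS (open row2); precharges=5

Answer: 5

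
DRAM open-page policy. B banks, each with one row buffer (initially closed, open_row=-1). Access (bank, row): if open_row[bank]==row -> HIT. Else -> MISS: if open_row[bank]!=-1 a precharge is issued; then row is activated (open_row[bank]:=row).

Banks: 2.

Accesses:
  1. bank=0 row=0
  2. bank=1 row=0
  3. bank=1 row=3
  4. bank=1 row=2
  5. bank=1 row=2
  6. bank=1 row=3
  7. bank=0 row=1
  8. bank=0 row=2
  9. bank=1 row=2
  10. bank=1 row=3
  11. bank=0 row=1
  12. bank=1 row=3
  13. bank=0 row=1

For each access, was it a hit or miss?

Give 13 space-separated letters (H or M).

Acc 1: bank0 row0 -> MISS (open row0); precharges=0
Acc 2: bank1 row0 -> MISS (open row0); precharges=0
Acc 3: bank1 row3 -> MISS (open row3); precharges=1
Acc 4: bank1 row2 -> MISS (open row2); precharges=2
Acc 5: bank1 row2 -> HIT
Acc 6: bank1 row3 -> MISS (open row3); precharges=3
Acc 7: bank0 row1 -> MISS (open row1); precharges=4
Acc 8: bank0 row2 -> MISS (open row2); precharges=5
Acc 9: bank1 row2 -> MISS (open row2); precharges=6
Acc 10: bank1 row3 -> MISS (open row3); precharges=7
Acc 11: bank0 row1 -> MISS (open row1); precharges=8
Acc 12: bank1 row3 -> HIT
Acc 13: bank0 row1 -> HIT

Answer: M M M M H M M M M M M H H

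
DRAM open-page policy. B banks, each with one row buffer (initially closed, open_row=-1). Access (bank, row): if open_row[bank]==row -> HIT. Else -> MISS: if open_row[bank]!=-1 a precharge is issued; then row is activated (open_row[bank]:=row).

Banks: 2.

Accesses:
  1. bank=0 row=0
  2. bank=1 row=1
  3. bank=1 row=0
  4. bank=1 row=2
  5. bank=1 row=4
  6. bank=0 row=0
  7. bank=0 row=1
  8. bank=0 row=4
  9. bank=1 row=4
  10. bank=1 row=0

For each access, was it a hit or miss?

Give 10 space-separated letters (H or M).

Acc 1: bank0 row0 -> MISS (open row0); precharges=0
Acc 2: bank1 row1 -> MISS (open row1); precharges=0
Acc 3: bank1 row0 -> MISS (open row0); precharges=1
Acc 4: bank1 row2 -> MISS (open row2); precharges=2
Acc 5: bank1 row4 -> MISS (open row4); precharges=3
Acc 6: bank0 row0 -> HIT
Acc 7: bank0 row1 -> MISS (open row1); precharges=4
Acc 8: bank0 row4 -> MISS (open row4); precharges=5
Acc 9: bank1 row4 -> HIT
Acc 10: bank1 row0 -> MISS (open row0); precharges=6

Answer: M M M M M H M M H M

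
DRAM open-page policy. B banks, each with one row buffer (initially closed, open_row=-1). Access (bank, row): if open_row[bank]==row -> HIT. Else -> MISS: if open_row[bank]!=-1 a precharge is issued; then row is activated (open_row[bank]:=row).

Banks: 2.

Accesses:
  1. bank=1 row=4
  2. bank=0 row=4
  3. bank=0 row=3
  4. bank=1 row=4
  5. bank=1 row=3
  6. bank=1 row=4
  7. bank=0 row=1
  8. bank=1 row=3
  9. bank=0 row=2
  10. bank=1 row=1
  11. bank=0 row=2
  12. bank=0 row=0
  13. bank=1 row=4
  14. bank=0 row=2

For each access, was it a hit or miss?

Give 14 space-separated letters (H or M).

Acc 1: bank1 row4 -> MISS (open row4); precharges=0
Acc 2: bank0 row4 -> MISS (open row4); precharges=0
Acc 3: bank0 row3 -> MISS (open row3); precharges=1
Acc 4: bank1 row4 -> HIT
Acc 5: bank1 row3 -> MISS (open row3); precharges=2
Acc 6: bank1 row4 -> MISS (open row4); precharges=3
Acc 7: bank0 row1 -> MISS (open row1); precharges=4
Acc 8: bank1 row3 -> MISS (open row3); precharges=5
Acc 9: bank0 row2 -> MISS (open row2); precharges=6
Acc 10: bank1 row1 -> MISS (open row1); precharges=7
Acc 11: bank0 row2 -> HIT
Acc 12: bank0 row0 -> MISS (open row0); precharges=8
Acc 13: bank1 row4 -> MISS (open row4); precharges=9
Acc 14: bank0 row2 -> MISS (open row2); precharges=10

Answer: M M M H M M M M M M H M M M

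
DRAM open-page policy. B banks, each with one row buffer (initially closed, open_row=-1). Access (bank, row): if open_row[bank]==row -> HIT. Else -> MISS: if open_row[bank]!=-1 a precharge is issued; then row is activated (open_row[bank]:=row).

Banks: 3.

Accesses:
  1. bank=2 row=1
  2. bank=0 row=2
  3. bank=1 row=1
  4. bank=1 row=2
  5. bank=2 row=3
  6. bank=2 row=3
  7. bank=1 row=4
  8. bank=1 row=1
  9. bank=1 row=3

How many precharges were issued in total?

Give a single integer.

Acc 1: bank2 row1 -> MISS (open row1); precharges=0
Acc 2: bank0 row2 -> MISS (open row2); precharges=0
Acc 3: bank1 row1 -> MISS (open row1); precharges=0
Acc 4: bank1 row2 -> MISS (open row2); precharges=1
Acc 5: bank2 row3 -> MISS (open row3); precharges=2
Acc 6: bank2 row3 -> HIT
Acc 7: bank1 row4 -> MISS (open row4); precharges=3
Acc 8: bank1 row1 -> MISS (open row1); precharges=4
Acc 9: bank1 row3 -> MISS (open row3); precharges=5

Answer: 5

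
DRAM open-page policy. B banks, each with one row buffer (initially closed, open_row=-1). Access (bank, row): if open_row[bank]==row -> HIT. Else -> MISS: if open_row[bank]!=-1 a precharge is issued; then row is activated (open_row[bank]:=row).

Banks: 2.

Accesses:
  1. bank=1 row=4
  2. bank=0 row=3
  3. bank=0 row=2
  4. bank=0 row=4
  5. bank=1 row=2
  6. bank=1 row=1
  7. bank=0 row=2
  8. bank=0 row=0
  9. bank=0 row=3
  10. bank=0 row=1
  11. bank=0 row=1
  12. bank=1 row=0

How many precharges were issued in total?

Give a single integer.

Answer: 9

Derivation:
Acc 1: bank1 row4 -> MISS (open row4); precharges=0
Acc 2: bank0 row3 -> MISS (open row3); precharges=0
Acc 3: bank0 row2 -> MISS (open row2); precharges=1
Acc 4: bank0 row4 -> MISS (open row4); precharges=2
Acc 5: bank1 row2 -> MISS (open row2); precharges=3
Acc 6: bank1 row1 -> MISS (open row1); precharges=4
Acc 7: bank0 row2 -> MISS (open row2); precharges=5
Acc 8: bank0 row0 -> MISS (open row0); precharges=6
Acc 9: bank0 row3 -> MISS (open row3); precharges=7
Acc 10: bank0 row1 -> MISS (open row1); precharges=8
Acc 11: bank0 row1 -> HIT
Acc 12: bank1 row0 -> MISS (open row0); precharges=9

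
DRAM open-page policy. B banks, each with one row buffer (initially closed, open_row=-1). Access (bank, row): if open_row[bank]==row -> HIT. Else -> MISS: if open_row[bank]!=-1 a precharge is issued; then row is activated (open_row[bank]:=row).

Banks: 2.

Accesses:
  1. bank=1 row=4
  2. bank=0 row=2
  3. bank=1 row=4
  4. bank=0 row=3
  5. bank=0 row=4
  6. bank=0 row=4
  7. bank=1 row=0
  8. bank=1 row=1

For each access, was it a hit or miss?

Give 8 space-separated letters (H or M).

Answer: M M H M M H M M

Derivation:
Acc 1: bank1 row4 -> MISS (open row4); precharges=0
Acc 2: bank0 row2 -> MISS (open row2); precharges=0
Acc 3: bank1 row4 -> HIT
Acc 4: bank0 row3 -> MISS (open row3); precharges=1
Acc 5: bank0 row4 -> MISS (open row4); precharges=2
Acc 6: bank0 row4 -> HIT
Acc 7: bank1 row0 -> MISS (open row0); precharges=3
Acc 8: bank1 row1 -> MISS (open row1); precharges=4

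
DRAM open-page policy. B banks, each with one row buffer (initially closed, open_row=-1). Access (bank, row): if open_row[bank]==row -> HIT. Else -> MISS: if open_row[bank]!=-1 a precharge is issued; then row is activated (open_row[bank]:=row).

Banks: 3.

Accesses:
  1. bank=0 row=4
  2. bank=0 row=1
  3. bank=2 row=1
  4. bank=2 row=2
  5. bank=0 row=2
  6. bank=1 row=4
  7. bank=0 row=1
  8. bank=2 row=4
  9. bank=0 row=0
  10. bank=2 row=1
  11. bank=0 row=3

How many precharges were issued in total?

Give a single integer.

Answer: 8

Derivation:
Acc 1: bank0 row4 -> MISS (open row4); precharges=0
Acc 2: bank0 row1 -> MISS (open row1); precharges=1
Acc 3: bank2 row1 -> MISS (open row1); precharges=1
Acc 4: bank2 row2 -> MISS (open row2); precharges=2
Acc 5: bank0 row2 -> MISS (open row2); precharges=3
Acc 6: bank1 row4 -> MISS (open row4); precharges=3
Acc 7: bank0 row1 -> MISS (open row1); precharges=4
Acc 8: bank2 row4 -> MISS (open row4); precharges=5
Acc 9: bank0 row0 -> MISS (open row0); precharges=6
Acc 10: bank2 row1 -> MISS (open row1); precharges=7
Acc 11: bank0 row3 -> MISS (open row3); precharges=8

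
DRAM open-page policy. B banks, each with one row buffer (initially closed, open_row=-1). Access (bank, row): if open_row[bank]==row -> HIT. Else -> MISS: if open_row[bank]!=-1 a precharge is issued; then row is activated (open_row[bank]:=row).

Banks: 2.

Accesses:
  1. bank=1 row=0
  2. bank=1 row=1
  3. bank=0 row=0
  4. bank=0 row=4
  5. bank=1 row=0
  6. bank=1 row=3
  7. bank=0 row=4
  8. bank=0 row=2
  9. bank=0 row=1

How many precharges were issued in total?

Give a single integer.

Answer: 6

Derivation:
Acc 1: bank1 row0 -> MISS (open row0); precharges=0
Acc 2: bank1 row1 -> MISS (open row1); precharges=1
Acc 3: bank0 row0 -> MISS (open row0); precharges=1
Acc 4: bank0 row4 -> MISS (open row4); precharges=2
Acc 5: bank1 row0 -> MISS (open row0); precharges=3
Acc 6: bank1 row3 -> MISS (open row3); precharges=4
Acc 7: bank0 row4 -> HIT
Acc 8: bank0 row2 -> MISS (open row2); precharges=5
Acc 9: bank0 row1 -> MISS (open row1); precharges=6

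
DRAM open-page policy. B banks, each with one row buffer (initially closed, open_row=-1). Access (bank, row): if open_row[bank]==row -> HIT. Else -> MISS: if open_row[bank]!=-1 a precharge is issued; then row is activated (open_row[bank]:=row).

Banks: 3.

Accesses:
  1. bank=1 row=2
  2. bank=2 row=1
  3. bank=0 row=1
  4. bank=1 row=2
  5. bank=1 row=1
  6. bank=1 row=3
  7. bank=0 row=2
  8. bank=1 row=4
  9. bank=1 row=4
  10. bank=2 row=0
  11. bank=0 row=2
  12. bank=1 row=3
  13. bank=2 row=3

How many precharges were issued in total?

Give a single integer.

Answer: 7

Derivation:
Acc 1: bank1 row2 -> MISS (open row2); precharges=0
Acc 2: bank2 row1 -> MISS (open row1); precharges=0
Acc 3: bank0 row1 -> MISS (open row1); precharges=0
Acc 4: bank1 row2 -> HIT
Acc 5: bank1 row1 -> MISS (open row1); precharges=1
Acc 6: bank1 row3 -> MISS (open row3); precharges=2
Acc 7: bank0 row2 -> MISS (open row2); precharges=3
Acc 8: bank1 row4 -> MISS (open row4); precharges=4
Acc 9: bank1 row4 -> HIT
Acc 10: bank2 row0 -> MISS (open row0); precharges=5
Acc 11: bank0 row2 -> HIT
Acc 12: bank1 row3 -> MISS (open row3); precharges=6
Acc 13: bank2 row3 -> MISS (open row3); precharges=7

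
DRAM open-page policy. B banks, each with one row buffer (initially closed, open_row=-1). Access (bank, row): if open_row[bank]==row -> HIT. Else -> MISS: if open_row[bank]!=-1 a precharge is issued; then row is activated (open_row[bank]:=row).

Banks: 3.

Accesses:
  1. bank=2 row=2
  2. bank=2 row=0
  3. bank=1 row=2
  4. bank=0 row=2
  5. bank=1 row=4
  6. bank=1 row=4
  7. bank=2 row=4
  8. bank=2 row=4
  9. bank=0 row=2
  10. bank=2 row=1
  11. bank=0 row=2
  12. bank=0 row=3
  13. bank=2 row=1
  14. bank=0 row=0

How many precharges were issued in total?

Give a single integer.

Acc 1: bank2 row2 -> MISS (open row2); precharges=0
Acc 2: bank2 row0 -> MISS (open row0); precharges=1
Acc 3: bank1 row2 -> MISS (open row2); precharges=1
Acc 4: bank0 row2 -> MISS (open row2); precharges=1
Acc 5: bank1 row4 -> MISS (open row4); precharges=2
Acc 6: bank1 row4 -> HIT
Acc 7: bank2 row4 -> MISS (open row4); precharges=3
Acc 8: bank2 row4 -> HIT
Acc 9: bank0 row2 -> HIT
Acc 10: bank2 row1 -> MISS (open row1); precharges=4
Acc 11: bank0 row2 -> HIT
Acc 12: bank0 row3 -> MISS (open row3); precharges=5
Acc 13: bank2 row1 -> HIT
Acc 14: bank0 row0 -> MISS (open row0); precharges=6

Answer: 6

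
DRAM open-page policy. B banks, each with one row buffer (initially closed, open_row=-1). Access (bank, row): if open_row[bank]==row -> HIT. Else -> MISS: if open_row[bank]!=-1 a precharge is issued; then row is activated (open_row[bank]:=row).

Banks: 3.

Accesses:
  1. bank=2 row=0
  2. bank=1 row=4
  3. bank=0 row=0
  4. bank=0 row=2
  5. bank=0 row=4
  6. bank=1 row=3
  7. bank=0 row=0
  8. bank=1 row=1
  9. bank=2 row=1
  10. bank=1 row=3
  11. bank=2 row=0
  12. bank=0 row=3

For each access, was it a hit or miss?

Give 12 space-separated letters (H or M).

Answer: M M M M M M M M M M M M

Derivation:
Acc 1: bank2 row0 -> MISS (open row0); precharges=0
Acc 2: bank1 row4 -> MISS (open row4); precharges=0
Acc 3: bank0 row0 -> MISS (open row0); precharges=0
Acc 4: bank0 row2 -> MISS (open row2); precharges=1
Acc 5: bank0 row4 -> MISS (open row4); precharges=2
Acc 6: bank1 row3 -> MISS (open row3); precharges=3
Acc 7: bank0 row0 -> MISS (open row0); precharges=4
Acc 8: bank1 row1 -> MISS (open row1); precharges=5
Acc 9: bank2 row1 -> MISS (open row1); precharges=6
Acc 10: bank1 row3 -> MISS (open row3); precharges=7
Acc 11: bank2 row0 -> MISS (open row0); precharges=8
Acc 12: bank0 row3 -> MISS (open row3); precharges=9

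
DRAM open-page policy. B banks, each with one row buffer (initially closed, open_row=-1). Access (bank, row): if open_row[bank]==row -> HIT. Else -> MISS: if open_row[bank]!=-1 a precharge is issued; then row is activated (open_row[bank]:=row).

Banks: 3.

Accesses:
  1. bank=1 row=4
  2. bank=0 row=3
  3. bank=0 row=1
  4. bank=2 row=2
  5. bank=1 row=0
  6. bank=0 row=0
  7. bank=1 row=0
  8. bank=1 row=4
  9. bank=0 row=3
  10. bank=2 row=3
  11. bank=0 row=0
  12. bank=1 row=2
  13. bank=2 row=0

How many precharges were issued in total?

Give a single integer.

Answer: 9

Derivation:
Acc 1: bank1 row4 -> MISS (open row4); precharges=0
Acc 2: bank0 row3 -> MISS (open row3); precharges=0
Acc 3: bank0 row1 -> MISS (open row1); precharges=1
Acc 4: bank2 row2 -> MISS (open row2); precharges=1
Acc 5: bank1 row0 -> MISS (open row0); precharges=2
Acc 6: bank0 row0 -> MISS (open row0); precharges=3
Acc 7: bank1 row0 -> HIT
Acc 8: bank1 row4 -> MISS (open row4); precharges=4
Acc 9: bank0 row3 -> MISS (open row3); precharges=5
Acc 10: bank2 row3 -> MISS (open row3); precharges=6
Acc 11: bank0 row0 -> MISS (open row0); precharges=7
Acc 12: bank1 row2 -> MISS (open row2); precharges=8
Acc 13: bank2 row0 -> MISS (open row0); precharges=9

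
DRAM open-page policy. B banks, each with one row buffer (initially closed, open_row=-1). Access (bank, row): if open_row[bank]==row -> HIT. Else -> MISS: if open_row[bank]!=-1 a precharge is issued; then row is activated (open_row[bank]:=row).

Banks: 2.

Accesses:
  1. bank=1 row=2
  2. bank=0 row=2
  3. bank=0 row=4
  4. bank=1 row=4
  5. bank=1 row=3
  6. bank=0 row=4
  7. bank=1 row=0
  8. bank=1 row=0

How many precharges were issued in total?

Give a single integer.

Acc 1: bank1 row2 -> MISS (open row2); precharges=0
Acc 2: bank0 row2 -> MISS (open row2); precharges=0
Acc 3: bank0 row4 -> MISS (open row4); precharges=1
Acc 4: bank1 row4 -> MISS (open row4); precharges=2
Acc 5: bank1 row3 -> MISS (open row3); precharges=3
Acc 6: bank0 row4 -> HIT
Acc 7: bank1 row0 -> MISS (open row0); precharges=4
Acc 8: bank1 row0 -> HIT

Answer: 4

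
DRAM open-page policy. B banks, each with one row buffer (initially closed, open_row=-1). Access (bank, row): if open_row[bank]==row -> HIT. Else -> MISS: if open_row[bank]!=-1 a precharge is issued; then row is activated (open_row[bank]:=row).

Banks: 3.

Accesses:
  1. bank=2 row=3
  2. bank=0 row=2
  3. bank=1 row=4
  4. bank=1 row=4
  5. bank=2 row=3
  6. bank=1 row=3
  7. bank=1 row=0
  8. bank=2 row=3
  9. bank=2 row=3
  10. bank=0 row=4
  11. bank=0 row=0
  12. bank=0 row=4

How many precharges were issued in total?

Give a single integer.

Answer: 5

Derivation:
Acc 1: bank2 row3 -> MISS (open row3); precharges=0
Acc 2: bank0 row2 -> MISS (open row2); precharges=0
Acc 3: bank1 row4 -> MISS (open row4); precharges=0
Acc 4: bank1 row4 -> HIT
Acc 5: bank2 row3 -> HIT
Acc 6: bank1 row3 -> MISS (open row3); precharges=1
Acc 7: bank1 row0 -> MISS (open row0); precharges=2
Acc 8: bank2 row3 -> HIT
Acc 9: bank2 row3 -> HIT
Acc 10: bank0 row4 -> MISS (open row4); precharges=3
Acc 11: bank0 row0 -> MISS (open row0); precharges=4
Acc 12: bank0 row4 -> MISS (open row4); precharges=5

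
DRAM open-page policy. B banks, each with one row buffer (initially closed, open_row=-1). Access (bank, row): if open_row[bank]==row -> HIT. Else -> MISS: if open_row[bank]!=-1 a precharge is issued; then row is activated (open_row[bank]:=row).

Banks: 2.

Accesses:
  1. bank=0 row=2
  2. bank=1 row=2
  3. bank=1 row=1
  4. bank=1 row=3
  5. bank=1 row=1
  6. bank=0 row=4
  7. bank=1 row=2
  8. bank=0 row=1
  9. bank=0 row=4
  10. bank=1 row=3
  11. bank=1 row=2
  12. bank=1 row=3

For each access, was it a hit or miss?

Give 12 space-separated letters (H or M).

Acc 1: bank0 row2 -> MISS (open row2); precharges=0
Acc 2: bank1 row2 -> MISS (open row2); precharges=0
Acc 3: bank1 row1 -> MISS (open row1); precharges=1
Acc 4: bank1 row3 -> MISS (open row3); precharges=2
Acc 5: bank1 row1 -> MISS (open row1); precharges=3
Acc 6: bank0 row4 -> MISS (open row4); precharges=4
Acc 7: bank1 row2 -> MISS (open row2); precharges=5
Acc 8: bank0 row1 -> MISS (open row1); precharges=6
Acc 9: bank0 row4 -> MISS (open row4); precharges=7
Acc 10: bank1 row3 -> MISS (open row3); precharges=8
Acc 11: bank1 row2 -> MISS (open row2); precharges=9
Acc 12: bank1 row3 -> MISS (open row3); precharges=10

Answer: M M M M M M M M M M M M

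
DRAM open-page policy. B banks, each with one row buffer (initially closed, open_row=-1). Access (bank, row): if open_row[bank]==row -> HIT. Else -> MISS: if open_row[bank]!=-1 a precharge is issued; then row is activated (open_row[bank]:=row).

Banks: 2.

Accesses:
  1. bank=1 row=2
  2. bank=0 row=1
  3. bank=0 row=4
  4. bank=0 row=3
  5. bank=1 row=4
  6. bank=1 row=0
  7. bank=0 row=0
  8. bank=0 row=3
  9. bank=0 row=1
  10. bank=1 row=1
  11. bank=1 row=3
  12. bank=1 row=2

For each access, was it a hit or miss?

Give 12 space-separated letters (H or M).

Answer: M M M M M M M M M M M M

Derivation:
Acc 1: bank1 row2 -> MISS (open row2); precharges=0
Acc 2: bank0 row1 -> MISS (open row1); precharges=0
Acc 3: bank0 row4 -> MISS (open row4); precharges=1
Acc 4: bank0 row3 -> MISS (open row3); precharges=2
Acc 5: bank1 row4 -> MISS (open row4); precharges=3
Acc 6: bank1 row0 -> MISS (open row0); precharges=4
Acc 7: bank0 row0 -> MISS (open row0); precharges=5
Acc 8: bank0 row3 -> MISS (open row3); precharges=6
Acc 9: bank0 row1 -> MISS (open row1); precharges=7
Acc 10: bank1 row1 -> MISS (open row1); precharges=8
Acc 11: bank1 row3 -> MISS (open row3); precharges=9
Acc 12: bank1 row2 -> MISS (open row2); precharges=10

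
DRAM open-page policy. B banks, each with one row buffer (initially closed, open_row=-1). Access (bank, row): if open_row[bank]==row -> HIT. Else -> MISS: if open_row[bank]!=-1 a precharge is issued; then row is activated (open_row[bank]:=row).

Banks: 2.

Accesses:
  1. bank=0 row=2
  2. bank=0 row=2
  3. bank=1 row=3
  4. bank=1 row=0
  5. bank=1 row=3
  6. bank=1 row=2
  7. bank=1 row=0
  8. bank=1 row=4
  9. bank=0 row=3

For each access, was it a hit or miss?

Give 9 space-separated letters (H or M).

Acc 1: bank0 row2 -> MISS (open row2); precharges=0
Acc 2: bank0 row2 -> HIT
Acc 3: bank1 row3 -> MISS (open row3); precharges=0
Acc 4: bank1 row0 -> MISS (open row0); precharges=1
Acc 5: bank1 row3 -> MISS (open row3); precharges=2
Acc 6: bank1 row2 -> MISS (open row2); precharges=3
Acc 7: bank1 row0 -> MISS (open row0); precharges=4
Acc 8: bank1 row4 -> MISS (open row4); precharges=5
Acc 9: bank0 row3 -> MISS (open row3); precharges=6

Answer: M H M M M M M M M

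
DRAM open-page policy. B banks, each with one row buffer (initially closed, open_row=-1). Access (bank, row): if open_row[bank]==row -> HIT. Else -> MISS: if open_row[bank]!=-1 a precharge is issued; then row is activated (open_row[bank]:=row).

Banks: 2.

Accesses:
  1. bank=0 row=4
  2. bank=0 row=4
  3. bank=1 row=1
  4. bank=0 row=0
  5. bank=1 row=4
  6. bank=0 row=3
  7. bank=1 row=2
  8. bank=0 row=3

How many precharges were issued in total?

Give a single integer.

Acc 1: bank0 row4 -> MISS (open row4); precharges=0
Acc 2: bank0 row4 -> HIT
Acc 3: bank1 row1 -> MISS (open row1); precharges=0
Acc 4: bank0 row0 -> MISS (open row0); precharges=1
Acc 5: bank1 row4 -> MISS (open row4); precharges=2
Acc 6: bank0 row3 -> MISS (open row3); precharges=3
Acc 7: bank1 row2 -> MISS (open row2); precharges=4
Acc 8: bank0 row3 -> HIT

Answer: 4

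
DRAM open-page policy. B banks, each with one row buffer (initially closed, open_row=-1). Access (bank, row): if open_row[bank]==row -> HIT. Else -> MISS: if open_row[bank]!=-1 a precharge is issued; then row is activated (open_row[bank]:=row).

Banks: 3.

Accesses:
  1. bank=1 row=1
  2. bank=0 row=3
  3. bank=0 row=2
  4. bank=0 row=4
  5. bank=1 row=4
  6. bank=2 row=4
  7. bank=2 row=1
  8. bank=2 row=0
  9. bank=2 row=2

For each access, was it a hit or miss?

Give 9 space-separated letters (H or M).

Acc 1: bank1 row1 -> MISS (open row1); precharges=0
Acc 2: bank0 row3 -> MISS (open row3); precharges=0
Acc 3: bank0 row2 -> MISS (open row2); precharges=1
Acc 4: bank0 row4 -> MISS (open row4); precharges=2
Acc 5: bank1 row4 -> MISS (open row4); precharges=3
Acc 6: bank2 row4 -> MISS (open row4); precharges=3
Acc 7: bank2 row1 -> MISS (open row1); precharges=4
Acc 8: bank2 row0 -> MISS (open row0); precharges=5
Acc 9: bank2 row2 -> MISS (open row2); precharges=6

Answer: M M M M M M M M M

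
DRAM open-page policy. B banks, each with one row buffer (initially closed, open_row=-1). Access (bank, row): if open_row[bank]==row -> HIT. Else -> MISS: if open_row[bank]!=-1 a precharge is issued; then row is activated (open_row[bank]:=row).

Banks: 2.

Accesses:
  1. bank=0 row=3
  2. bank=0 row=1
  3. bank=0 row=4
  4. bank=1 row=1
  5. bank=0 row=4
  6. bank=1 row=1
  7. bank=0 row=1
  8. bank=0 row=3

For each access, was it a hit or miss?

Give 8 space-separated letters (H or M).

Answer: M M M M H H M M

Derivation:
Acc 1: bank0 row3 -> MISS (open row3); precharges=0
Acc 2: bank0 row1 -> MISS (open row1); precharges=1
Acc 3: bank0 row4 -> MISS (open row4); precharges=2
Acc 4: bank1 row1 -> MISS (open row1); precharges=2
Acc 5: bank0 row4 -> HIT
Acc 6: bank1 row1 -> HIT
Acc 7: bank0 row1 -> MISS (open row1); precharges=3
Acc 8: bank0 row3 -> MISS (open row3); precharges=4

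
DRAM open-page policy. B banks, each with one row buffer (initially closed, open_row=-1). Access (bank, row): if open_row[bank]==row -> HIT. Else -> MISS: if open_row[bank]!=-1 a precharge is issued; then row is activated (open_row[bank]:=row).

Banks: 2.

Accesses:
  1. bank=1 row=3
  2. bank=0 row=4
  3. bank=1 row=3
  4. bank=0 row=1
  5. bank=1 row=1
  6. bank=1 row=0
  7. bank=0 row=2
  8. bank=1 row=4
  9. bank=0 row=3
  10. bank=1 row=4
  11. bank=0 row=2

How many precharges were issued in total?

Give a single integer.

Acc 1: bank1 row3 -> MISS (open row3); precharges=0
Acc 2: bank0 row4 -> MISS (open row4); precharges=0
Acc 3: bank1 row3 -> HIT
Acc 4: bank0 row1 -> MISS (open row1); precharges=1
Acc 5: bank1 row1 -> MISS (open row1); precharges=2
Acc 6: bank1 row0 -> MISS (open row0); precharges=3
Acc 7: bank0 row2 -> MISS (open row2); precharges=4
Acc 8: bank1 row4 -> MISS (open row4); precharges=5
Acc 9: bank0 row3 -> MISS (open row3); precharges=6
Acc 10: bank1 row4 -> HIT
Acc 11: bank0 row2 -> MISS (open row2); precharges=7

Answer: 7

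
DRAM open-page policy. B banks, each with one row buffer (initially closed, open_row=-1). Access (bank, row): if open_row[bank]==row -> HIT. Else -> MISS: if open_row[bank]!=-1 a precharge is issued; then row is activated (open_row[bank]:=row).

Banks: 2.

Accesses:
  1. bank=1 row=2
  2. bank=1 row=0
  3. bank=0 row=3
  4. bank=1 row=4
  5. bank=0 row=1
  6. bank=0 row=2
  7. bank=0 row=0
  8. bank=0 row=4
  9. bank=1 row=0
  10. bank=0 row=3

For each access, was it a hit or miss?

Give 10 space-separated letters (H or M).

Answer: M M M M M M M M M M

Derivation:
Acc 1: bank1 row2 -> MISS (open row2); precharges=0
Acc 2: bank1 row0 -> MISS (open row0); precharges=1
Acc 3: bank0 row3 -> MISS (open row3); precharges=1
Acc 4: bank1 row4 -> MISS (open row4); precharges=2
Acc 5: bank0 row1 -> MISS (open row1); precharges=3
Acc 6: bank0 row2 -> MISS (open row2); precharges=4
Acc 7: bank0 row0 -> MISS (open row0); precharges=5
Acc 8: bank0 row4 -> MISS (open row4); precharges=6
Acc 9: bank1 row0 -> MISS (open row0); precharges=7
Acc 10: bank0 row3 -> MISS (open row3); precharges=8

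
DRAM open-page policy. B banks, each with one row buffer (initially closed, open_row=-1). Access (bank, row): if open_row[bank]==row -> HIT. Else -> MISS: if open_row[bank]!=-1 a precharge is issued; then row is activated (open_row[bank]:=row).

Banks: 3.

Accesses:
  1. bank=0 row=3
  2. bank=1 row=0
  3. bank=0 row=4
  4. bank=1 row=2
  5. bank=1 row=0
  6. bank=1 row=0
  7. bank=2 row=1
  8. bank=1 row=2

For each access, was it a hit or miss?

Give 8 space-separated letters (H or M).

Answer: M M M M M H M M

Derivation:
Acc 1: bank0 row3 -> MISS (open row3); precharges=0
Acc 2: bank1 row0 -> MISS (open row0); precharges=0
Acc 3: bank0 row4 -> MISS (open row4); precharges=1
Acc 4: bank1 row2 -> MISS (open row2); precharges=2
Acc 5: bank1 row0 -> MISS (open row0); precharges=3
Acc 6: bank1 row0 -> HIT
Acc 7: bank2 row1 -> MISS (open row1); precharges=3
Acc 8: bank1 row2 -> MISS (open row2); precharges=4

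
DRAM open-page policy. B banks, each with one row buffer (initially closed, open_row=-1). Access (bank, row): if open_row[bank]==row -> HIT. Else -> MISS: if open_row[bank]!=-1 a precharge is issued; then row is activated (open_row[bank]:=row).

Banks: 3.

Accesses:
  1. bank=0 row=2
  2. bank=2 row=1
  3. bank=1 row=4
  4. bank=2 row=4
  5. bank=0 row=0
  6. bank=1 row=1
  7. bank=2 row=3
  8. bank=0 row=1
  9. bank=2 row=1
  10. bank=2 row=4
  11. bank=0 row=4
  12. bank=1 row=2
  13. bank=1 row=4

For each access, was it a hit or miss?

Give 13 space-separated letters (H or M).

Answer: M M M M M M M M M M M M M

Derivation:
Acc 1: bank0 row2 -> MISS (open row2); precharges=0
Acc 2: bank2 row1 -> MISS (open row1); precharges=0
Acc 3: bank1 row4 -> MISS (open row4); precharges=0
Acc 4: bank2 row4 -> MISS (open row4); precharges=1
Acc 5: bank0 row0 -> MISS (open row0); precharges=2
Acc 6: bank1 row1 -> MISS (open row1); precharges=3
Acc 7: bank2 row3 -> MISS (open row3); precharges=4
Acc 8: bank0 row1 -> MISS (open row1); precharges=5
Acc 9: bank2 row1 -> MISS (open row1); precharges=6
Acc 10: bank2 row4 -> MISS (open row4); precharges=7
Acc 11: bank0 row4 -> MISS (open row4); precharges=8
Acc 12: bank1 row2 -> MISS (open row2); precharges=9
Acc 13: bank1 row4 -> MISS (open row4); precharges=10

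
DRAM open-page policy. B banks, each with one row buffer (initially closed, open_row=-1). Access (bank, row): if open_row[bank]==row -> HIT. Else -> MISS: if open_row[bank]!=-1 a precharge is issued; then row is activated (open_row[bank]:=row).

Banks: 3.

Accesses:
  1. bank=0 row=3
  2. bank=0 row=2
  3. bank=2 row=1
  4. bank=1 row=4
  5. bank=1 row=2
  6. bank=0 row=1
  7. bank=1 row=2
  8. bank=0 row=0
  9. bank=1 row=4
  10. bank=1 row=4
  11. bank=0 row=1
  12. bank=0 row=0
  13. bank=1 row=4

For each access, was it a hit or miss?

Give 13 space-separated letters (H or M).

Acc 1: bank0 row3 -> MISS (open row3); precharges=0
Acc 2: bank0 row2 -> MISS (open row2); precharges=1
Acc 3: bank2 row1 -> MISS (open row1); precharges=1
Acc 4: bank1 row4 -> MISS (open row4); precharges=1
Acc 5: bank1 row2 -> MISS (open row2); precharges=2
Acc 6: bank0 row1 -> MISS (open row1); precharges=3
Acc 7: bank1 row2 -> HIT
Acc 8: bank0 row0 -> MISS (open row0); precharges=4
Acc 9: bank1 row4 -> MISS (open row4); precharges=5
Acc 10: bank1 row4 -> HIT
Acc 11: bank0 row1 -> MISS (open row1); precharges=6
Acc 12: bank0 row0 -> MISS (open row0); precharges=7
Acc 13: bank1 row4 -> HIT

Answer: M M M M M M H M M H M M H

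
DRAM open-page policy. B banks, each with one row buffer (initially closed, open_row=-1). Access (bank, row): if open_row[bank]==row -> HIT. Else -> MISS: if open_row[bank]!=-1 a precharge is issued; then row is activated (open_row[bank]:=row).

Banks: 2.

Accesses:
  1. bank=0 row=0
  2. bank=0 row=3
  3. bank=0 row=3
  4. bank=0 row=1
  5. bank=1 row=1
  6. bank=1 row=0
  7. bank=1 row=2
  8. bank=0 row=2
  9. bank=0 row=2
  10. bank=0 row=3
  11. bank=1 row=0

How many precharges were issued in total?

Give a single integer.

Answer: 7

Derivation:
Acc 1: bank0 row0 -> MISS (open row0); precharges=0
Acc 2: bank0 row3 -> MISS (open row3); precharges=1
Acc 3: bank0 row3 -> HIT
Acc 4: bank0 row1 -> MISS (open row1); precharges=2
Acc 5: bank1 row1 -> MISS (open row1); precharges=2
Acc 6: bank1 row0 -> MISS (open row0); precharges=3
Acc 7: bank1 row2 -> MISS (open row2); precharges=4
Acc 8: bank0 row2 -> MISS (open row2); precharges=5
Acc 9: bank0 row2 -> HIT
Acc 10: bank0 row3 -> MISS (open row3); precharges=6
Acc 11: bank1 row0 -> MISS (open row0); precharges=7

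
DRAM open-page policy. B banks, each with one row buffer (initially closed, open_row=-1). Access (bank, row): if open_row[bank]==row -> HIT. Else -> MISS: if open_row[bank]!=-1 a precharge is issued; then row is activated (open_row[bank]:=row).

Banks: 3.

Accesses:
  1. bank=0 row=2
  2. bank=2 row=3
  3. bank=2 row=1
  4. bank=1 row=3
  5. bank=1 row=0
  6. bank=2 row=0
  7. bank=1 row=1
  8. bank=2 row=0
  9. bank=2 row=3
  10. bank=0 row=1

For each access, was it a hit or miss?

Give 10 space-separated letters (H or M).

Acc 1: bank0 row2 -> MISS (open row2); precharges=0
Acc 2: bank2 row3 -> MISS (open row3); precharges=0
Acc 3: bank2 row1 -> MISS (open row1); precharges=1
Acc 4: bank1 row3 -> MISS (open row3); precharges=1
Acc 5: bank1 row0 -> MISS (open row0); precharges=2
Acc 6: bank2 row0 -> MISS (open row0); precharges=3
Acc 7: bank1 row1 -> MISS (open row1); precharges=4
Acc 8: bank2 row0 -> HIT
Acc 9: bank2 row3 -> MISS (open row3); precharges=5
Acc 10: bank0 row1 -> MISS (open row1); precharges=6

Answer: M M M M M M M H M M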